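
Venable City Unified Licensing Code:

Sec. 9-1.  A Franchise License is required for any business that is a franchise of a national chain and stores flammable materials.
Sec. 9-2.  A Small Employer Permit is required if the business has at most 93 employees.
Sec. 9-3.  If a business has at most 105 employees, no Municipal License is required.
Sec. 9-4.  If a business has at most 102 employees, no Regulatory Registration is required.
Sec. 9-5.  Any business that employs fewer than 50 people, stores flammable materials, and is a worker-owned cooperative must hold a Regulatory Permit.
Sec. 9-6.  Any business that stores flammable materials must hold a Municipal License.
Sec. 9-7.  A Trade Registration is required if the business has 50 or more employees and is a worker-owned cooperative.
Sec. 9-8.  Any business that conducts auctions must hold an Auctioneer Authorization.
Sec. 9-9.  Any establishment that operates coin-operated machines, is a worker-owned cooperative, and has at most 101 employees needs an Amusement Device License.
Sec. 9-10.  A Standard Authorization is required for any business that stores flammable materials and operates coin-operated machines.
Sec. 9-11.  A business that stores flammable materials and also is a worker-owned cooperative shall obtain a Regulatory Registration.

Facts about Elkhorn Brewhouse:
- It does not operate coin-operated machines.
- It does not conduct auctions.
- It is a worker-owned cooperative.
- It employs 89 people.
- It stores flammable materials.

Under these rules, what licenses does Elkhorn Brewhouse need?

Sec. 9-1. is a worker-owned cooperative (not: is a franchise of a national chain); stores flammable materials → Franchise License not required.
Sec. 9-2. employees 89 ≤ 93 → Small Employer Permit required.
Sec. 9-3. employees 89 ≤ 105 → exempt from Municipal License.
Sec. 9-4. employees 89 ≤ 102 → exempt from Regulatory Registration.
Sec. 9-5. employees 89 ≥ 50; stores flammable materials; is a worker-owned cooperative → Regulatory Permit not required.
Sec. 9-6. stores flammable materials → Municipal License required.
Sec. 9-7. employees 89 ≥ 50; is a worker-owned cooperative → Trade Registration required.
Sec. 9-8. does not conduct auctions → Auctioneer Authorization not required.
Sec. 9-9. does not operate coin-operated machines; is a worker-owned cooperative; employees 89 ≤ 101 → Amusement Device License not required.
Sec. 9-10. stores flammable materials; does not operate coin-operated machines → Standard Authorization not required.
Sec. 9-11. stores flammable materials; is a worker-owned cooperative → Regulatory Registration required.

Small Employer Permit, Trade Registration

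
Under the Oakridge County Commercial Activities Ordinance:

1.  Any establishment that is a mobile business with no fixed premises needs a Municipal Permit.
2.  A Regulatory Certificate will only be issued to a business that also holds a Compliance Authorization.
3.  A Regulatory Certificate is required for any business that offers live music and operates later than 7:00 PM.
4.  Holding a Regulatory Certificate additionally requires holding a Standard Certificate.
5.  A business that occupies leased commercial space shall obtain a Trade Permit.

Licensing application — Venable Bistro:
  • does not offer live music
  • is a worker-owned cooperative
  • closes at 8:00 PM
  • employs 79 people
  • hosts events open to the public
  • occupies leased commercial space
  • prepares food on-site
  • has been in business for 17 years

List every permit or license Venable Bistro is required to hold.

1. occupies leased commercial space (not: is a mobile business with no fixed premises) → Municipal Permit not required.
2. Regulatory Certificate is not required → no effect.
3. does not offer live music; closes 8:00 PM, after 7:00 PM → Regulatory Certificate not required.
4. Regulatory Certificate is not required → no effect.
5. occupies leased commercial space → Trade Permit required.

Trade Permit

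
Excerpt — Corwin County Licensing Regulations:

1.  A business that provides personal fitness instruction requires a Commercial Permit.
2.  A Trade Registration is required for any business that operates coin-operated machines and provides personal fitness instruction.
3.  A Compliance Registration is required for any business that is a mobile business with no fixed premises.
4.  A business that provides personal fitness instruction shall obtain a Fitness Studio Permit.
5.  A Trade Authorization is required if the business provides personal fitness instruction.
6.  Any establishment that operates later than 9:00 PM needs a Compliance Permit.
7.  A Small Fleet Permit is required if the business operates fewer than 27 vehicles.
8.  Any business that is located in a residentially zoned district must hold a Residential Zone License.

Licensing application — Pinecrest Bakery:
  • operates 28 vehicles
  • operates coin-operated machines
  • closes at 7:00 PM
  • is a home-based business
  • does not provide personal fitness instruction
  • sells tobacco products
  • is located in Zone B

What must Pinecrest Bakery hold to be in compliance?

1. does not provide personal fitness instruction → Commercial Permit not required.
2. operates coin-operated machines; does not provide personal fitness instruction → Trade Registration not required.
3. is a home-based business (not: is a mobile business with no fixed premises) → Compliance Registration not required.
4. does not provide personal fitness instruction → Fitness Studio Permit not required.
5. does not provide personal fitness instruction → Trade Authorization not required.
6. closes 7:00 PM, at/before 9:00 PM → Compliance Permit not required.
7. vehicles 28 ≥ 27 → Small Fleet Permit not required.
8. is located in Zone B (not: is located in a residentially zoned district) → Residential Zone License not required.

None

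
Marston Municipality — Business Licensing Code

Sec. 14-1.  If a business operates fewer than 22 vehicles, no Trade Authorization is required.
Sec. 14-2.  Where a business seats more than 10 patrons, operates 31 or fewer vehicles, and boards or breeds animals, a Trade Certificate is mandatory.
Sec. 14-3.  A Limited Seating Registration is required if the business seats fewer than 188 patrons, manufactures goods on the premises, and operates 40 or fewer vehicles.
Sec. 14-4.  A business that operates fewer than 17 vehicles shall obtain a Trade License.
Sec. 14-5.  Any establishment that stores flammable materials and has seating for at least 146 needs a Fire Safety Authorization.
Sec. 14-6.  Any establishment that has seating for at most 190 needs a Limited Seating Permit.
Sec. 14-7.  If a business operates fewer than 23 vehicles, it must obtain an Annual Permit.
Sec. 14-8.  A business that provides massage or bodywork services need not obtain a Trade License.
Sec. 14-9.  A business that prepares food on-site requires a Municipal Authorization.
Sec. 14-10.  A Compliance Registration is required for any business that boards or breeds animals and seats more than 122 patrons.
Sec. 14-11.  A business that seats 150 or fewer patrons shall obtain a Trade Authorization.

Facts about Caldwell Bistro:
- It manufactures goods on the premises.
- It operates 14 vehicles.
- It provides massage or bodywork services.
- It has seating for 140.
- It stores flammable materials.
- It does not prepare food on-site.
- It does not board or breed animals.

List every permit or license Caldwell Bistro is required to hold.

Sec. 14-1. vehicles 14 < 22 → exempt from Trade Authorization.
Sec. 14-2. seating 140 > 10; vehicles 14 ≤ 31; does not board or breed animals → Trade Certificate not required.
Sec. 14-3. seating 140 < 188; manufactures goods on the premises; vehicles 14 ≤ 40 → Limited Seating Registration required.
Sec. 14-4. vehicles 14 < 17 → Trade License required.
Sec. 14-5. stores flammable materials; seating 140 < 146 → Fire Safety Authorization not required.
Sec. 14-6. seating 140 ≤ 190 → Limited Seating Permit required.
Sec. 14-7. vehicles 14 < 23 → Annual Permit required.
Sec. 14-8. provides massage or bodywork services → exempt from Trade License.
Sec. 14-9. does not prepare food on-site → Municipal Authorization not required.
Sec. 14-10. does not board or breed animals; seating 140 > 122 → Compliance Registration not required.
Sec. 14-11. seating 140 ≤ 150 → Trade Authorization required.

Annual Permit, Limited Seating Permit, Limited Seating Registration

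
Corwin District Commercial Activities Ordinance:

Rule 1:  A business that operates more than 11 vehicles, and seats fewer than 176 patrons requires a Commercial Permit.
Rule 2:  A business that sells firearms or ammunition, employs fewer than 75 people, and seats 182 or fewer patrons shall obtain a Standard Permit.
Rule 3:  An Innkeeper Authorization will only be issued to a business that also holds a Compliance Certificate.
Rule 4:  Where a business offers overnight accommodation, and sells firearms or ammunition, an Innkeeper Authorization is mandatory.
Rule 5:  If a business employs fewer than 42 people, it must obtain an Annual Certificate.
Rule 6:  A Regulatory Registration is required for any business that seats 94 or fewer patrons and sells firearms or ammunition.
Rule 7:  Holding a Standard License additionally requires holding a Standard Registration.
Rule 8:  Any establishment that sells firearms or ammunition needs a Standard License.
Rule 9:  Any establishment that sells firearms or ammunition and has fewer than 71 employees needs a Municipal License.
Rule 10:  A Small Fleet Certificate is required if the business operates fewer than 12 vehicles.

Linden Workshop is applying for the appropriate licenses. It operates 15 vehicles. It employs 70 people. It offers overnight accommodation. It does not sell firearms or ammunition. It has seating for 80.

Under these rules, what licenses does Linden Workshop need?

Rule 1: vehicles 15 > 11; seating 80 < 176 → Commercial Permit required.
Rule 2: does not sell firearms or ammunition; employees 70 < 75; seating 80 ≤ 182 → Standard Permit not required.
Rule 3: Innkeeper Authorization is not required → no effect.
Rule 4: offers overnight accommodation; does not sell firearms or ammunition → Innkeeper Authorization not required.
Rule 5: employees 70 ≥ 42 → Annual Certificate not required.
Rule 6: seating 80 ≤ 94; does not sell firearms or ammunition → Regulatory Registration not required.
Rule 7: Standard License is not required → no effect.
Rule 8: does not sell firearms or ammunition → Standard License not required.
Rule 9: does not sell firearms or ammunition; employees 70 < 71 → Municipal License not required.
Rule 10: vehicles 15 ≥ 12 → Small Fleet Certificate not required.

Commercial Permit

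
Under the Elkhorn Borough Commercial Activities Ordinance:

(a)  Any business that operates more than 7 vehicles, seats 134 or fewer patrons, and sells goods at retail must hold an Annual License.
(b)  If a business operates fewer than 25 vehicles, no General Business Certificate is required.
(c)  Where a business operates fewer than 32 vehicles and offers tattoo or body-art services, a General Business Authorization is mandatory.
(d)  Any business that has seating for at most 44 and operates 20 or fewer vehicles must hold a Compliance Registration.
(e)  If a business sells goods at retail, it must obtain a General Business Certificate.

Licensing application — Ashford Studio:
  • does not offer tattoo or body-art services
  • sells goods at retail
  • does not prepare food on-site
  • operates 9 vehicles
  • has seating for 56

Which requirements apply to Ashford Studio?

Annual License

(a) vehicles 9 > 7; seating 56 ≤ 134; sells goods at retail → Annual License required.
(b) vehicles 9 < 25 → exempt from General Business Certificate.
(c) vehicles 9 < 32; does not offer tattoo or body-art services → General Business Authorization not required.
(d) seating 56 > 44; vehicles 9 ≤ 20 → Compliance Registration not required.
(e) sells goods at retail → General Business Certificate required.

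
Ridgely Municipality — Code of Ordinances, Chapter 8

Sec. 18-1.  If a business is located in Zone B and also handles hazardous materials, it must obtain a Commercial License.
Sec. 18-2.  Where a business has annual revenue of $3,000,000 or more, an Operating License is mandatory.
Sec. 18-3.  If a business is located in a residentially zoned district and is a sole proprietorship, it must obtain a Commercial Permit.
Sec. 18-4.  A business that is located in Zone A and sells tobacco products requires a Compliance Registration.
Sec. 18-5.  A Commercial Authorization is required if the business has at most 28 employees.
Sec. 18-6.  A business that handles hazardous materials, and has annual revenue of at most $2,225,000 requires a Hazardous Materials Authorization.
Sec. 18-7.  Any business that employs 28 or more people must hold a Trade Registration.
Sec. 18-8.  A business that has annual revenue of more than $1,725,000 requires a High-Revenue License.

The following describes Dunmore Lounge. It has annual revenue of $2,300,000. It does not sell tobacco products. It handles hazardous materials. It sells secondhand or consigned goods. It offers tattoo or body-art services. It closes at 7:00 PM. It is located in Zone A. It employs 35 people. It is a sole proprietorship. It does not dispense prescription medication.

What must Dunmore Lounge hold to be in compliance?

Sec. 18-1. is located in Zone A (not: is located in Zone B); handles hazardous materials → Commercial License not required.
Sec. 18-2. revenue $2,300,000 < $3,000,000 → Operating License not required.
Sec. 18-3. is located in Zone A (not: is located in a residentially zoned district); is a sole proprietorship → Commercial Permit not required.
Sec. 18-4. is located in Zone A; does not sell tobacco products → Compliance Registration not required.
Sec. 18-5. employees 35 > 28 → Commercial Authorization not required.
Sec. 18-6. handles hazardous materials; revenue $2,300,000 > $2,225,000 → Hazardous Materials Authorization not required.
Sec. 18-7. employees 35 ≥ 28 → Trade Registration required.
Sec. 18-8. revenue $2,300,000 > $1,725,000 → High-Revenue License required.

High-Revenue License, Trade Registration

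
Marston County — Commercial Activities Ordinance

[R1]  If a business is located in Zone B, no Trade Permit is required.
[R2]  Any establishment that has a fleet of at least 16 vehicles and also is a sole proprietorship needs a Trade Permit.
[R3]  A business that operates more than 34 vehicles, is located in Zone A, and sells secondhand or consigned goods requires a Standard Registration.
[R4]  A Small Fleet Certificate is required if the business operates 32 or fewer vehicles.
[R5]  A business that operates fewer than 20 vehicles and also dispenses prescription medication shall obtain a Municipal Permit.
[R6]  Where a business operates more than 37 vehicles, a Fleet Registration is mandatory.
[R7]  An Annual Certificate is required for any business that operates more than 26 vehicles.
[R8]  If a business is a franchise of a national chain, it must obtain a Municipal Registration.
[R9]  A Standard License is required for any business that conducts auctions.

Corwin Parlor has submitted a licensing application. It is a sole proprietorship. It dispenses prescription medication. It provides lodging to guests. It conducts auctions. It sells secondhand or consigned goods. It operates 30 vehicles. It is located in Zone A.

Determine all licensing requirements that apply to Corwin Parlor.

Annual Certificate, Small Fleet Certificate, Standard License, Trade Permit

[R1] is located in Zone A (not: is located in Zone B) → Trade Permit exemption does not apply.
[R2] vehicles 30 ≥ 16; is a sole proprietorship → Trade Permit required.
[R3] vehicles 30 ≤ 34; is located in Zone A; sells secondhand or consigned goods → Standard Registration not required.
[R4] vehicles 30 ≤ 32 → Small Fleet Certificate required.
[R5] vehicles 30 ≥ 20; dispenses prescription medication → Municipal Permit not required.
[R6] vehicles 30 ≤ 37 → Fleet Registration not required.
[R7] vehicles 30 > 26 → Annual Certificate required.
[R8] is a sole proprietorship (not: is a franchise of a national chain) → Municipal Registration not required.
[R9] conducts auctions → Standard License required.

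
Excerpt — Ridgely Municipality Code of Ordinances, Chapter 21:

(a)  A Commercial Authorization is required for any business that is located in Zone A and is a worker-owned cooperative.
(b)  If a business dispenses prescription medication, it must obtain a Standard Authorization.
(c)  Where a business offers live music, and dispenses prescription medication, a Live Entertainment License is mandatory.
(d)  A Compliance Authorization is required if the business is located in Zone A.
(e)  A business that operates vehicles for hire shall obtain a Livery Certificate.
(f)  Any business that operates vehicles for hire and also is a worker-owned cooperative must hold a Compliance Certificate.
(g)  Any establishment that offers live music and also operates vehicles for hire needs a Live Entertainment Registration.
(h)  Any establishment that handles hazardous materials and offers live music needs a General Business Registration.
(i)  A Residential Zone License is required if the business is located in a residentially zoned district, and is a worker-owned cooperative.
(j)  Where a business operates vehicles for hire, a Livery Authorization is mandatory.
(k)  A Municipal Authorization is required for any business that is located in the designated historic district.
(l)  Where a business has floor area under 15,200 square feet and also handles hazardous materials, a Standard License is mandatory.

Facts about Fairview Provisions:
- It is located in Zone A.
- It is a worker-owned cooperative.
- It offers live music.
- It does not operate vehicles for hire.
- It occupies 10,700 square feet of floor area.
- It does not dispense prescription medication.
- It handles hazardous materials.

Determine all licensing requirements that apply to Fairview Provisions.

Commercial Authorization, Compliance Authorization, General Business Registration, Standard License

(a) is located in Zone A; is a worker-owned cooperative → Commercial Authorization required.
(b) does not dispense prescription medication → Standard Authorization not required.
(c) offers live music; does not dispense prescription medication → Live Entertainment License not required.
(d) is located in Zone A → Compliance Authorization required.
(e) does not operate vehicles for hire → Livery Certificate not required.
(f) does not operate vehicles for hire; is a worker-owned cooperative → Compliance Certificate not required.
(g) offers live music; does not operate vehicles for hire → Live Entertainment Registration not required.
(h) handles hazardous materials; offers live music → General Business Registration required.
(i) is located in Zone A (not: is located in a residentially zoned district); is a worker-owned cooperative → Residential Zone License not required.
(j) does not operate vehicles for hire → Livery Authorization not required.
(k) is located in Zone A (not: is located in the designated historic district) → Municipal Authorization not required.
(l) floor area 10,700 square feet < 15,200 square feet; handles hazardous materials → Standard License required.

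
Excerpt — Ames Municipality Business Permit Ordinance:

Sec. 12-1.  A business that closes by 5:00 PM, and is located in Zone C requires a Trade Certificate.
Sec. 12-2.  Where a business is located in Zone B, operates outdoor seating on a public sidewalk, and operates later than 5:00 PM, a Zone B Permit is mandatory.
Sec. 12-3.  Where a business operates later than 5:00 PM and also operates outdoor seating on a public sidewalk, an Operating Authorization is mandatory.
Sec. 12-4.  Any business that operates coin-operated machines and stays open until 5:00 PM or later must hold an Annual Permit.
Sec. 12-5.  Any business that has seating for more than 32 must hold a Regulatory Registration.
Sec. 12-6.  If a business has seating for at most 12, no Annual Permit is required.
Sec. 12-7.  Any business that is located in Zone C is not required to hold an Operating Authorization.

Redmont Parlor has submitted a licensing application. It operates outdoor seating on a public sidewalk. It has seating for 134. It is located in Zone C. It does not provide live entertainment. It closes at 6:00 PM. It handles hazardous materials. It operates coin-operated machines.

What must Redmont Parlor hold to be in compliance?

Annual Permit, Regulatory Registration

Sec. 12-1. closes 6:00 PM, after 5:00 PM; is located in Zone C → Trade Certificate not required.
Sec. 12-2. is located in Zone C (not: is located in Zone B); operates outdoor seating on a public sidewalk; closes 6:00 PM, after 5:00 PM → Zone B Permit not required.
Sec. 12-3. closes 6:00 PM, after 5:00 PM; operates outdoor seating on a public sidewalk → Operating Authorization required.
Sec. 12-4. operates coin-operated machines; closes 6:00 PM, after 5:00 PM → Annual Permit required.
Sec. 12-5. seating 134 > 32 → Regulatory Registration required.
Sec. 12-6. seating 134 > 12 → Annual Permit exemption does not apply.
Sec. 12-7. is located in Zone C → exempt from Operating Authorization.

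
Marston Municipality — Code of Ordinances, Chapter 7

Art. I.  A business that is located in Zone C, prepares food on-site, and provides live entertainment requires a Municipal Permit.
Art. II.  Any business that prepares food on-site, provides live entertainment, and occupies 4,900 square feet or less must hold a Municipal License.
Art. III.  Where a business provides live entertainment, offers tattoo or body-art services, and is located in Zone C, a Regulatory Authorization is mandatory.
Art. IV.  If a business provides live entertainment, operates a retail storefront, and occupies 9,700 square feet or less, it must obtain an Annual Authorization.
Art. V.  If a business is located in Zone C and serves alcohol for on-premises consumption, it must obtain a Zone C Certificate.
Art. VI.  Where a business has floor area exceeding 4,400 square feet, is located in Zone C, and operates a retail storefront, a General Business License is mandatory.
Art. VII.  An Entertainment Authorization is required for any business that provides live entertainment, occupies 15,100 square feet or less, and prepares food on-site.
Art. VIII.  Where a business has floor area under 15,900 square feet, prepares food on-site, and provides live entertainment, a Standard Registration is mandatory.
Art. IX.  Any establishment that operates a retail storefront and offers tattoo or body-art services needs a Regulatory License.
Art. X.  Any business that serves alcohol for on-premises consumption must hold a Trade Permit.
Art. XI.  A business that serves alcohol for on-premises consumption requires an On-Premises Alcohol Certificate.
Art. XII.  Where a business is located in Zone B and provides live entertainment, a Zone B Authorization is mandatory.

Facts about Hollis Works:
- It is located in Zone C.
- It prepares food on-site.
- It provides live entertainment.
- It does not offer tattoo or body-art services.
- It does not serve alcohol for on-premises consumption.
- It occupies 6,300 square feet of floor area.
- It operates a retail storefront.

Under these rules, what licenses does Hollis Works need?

Art. I. is located in Zone C; prepares food on-site; provides live entertainment → Municipal Permit required.
Art. II. prepares food on-site; provides live entertainment; floor area 6,300 square feet > 4,900 square feet → Municipal License not required.
Art. III. provides live entertainment; does not offer tattoo or body-art services; is located in Zone C → Regulatory Authorization not required.
Art. IV. provides live entertainment; operates a retail storefront; floor area 6,300 square feet ≤ 9,700 square feet → Annual Authorization required.
Art. V. is located in Zone C; does not serve alcohol for on-premises consumption → Zone C Certificate not required.
Art. VI. floor area 6,300 square feet > 4,400 square feet; is located in Zone C; operates a retail storefront → General Business License required.
Art. VII. provides live entertainment; floor area 6,300 square feet ≤ 15,100 square feet; prepares food on-site → Entertainment Authorization required.
Art. VIII. floor area 6,300 square feet < 15,900 square feet; prepares food on-site; provides live entertainment → Standard Registration required.
Art. IX. operates a retail storefront; does not offer tattoo or body-art services → Regulatory License not required.
Art. X. does not serve alcohol for on-premises consumption → Trade Permit not required.
Art. XI. does not serve alcohol for on-premises consumption → On-Premises Alcohol Certificate not required.
Art. XII. is located in Zone C (not: is located in Zone B); provides live entertainment → Zone B Authorization not required.

Annual Authorization, Entertainment Authorization, General Business License, Municipal Permit, Standard Registration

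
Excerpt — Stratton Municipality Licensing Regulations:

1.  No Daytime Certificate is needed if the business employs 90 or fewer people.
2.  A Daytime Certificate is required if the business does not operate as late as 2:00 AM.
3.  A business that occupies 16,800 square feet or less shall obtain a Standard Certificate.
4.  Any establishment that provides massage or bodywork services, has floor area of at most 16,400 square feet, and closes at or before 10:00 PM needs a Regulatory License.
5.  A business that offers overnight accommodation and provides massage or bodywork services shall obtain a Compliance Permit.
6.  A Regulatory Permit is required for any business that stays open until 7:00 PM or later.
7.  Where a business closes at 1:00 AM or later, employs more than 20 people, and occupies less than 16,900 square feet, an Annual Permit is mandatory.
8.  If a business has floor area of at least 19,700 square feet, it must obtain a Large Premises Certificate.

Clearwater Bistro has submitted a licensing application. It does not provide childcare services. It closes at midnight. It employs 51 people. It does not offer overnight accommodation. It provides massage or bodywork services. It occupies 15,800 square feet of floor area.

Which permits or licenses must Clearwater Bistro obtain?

Regulatory Permit, Standard Certificate

1. employees 51 ≤ 90 → exempt from Daytime Certificate.
2. closes midnight, at/before 2:00 AM → Daytime Certificate required.
3. floor area 15,800 square feet ≤ 16,800 square feet → Standard Certificate required.
4. provides massage or bodywork services; floor area 15,800 square feet ≤ 16,400 square feet; closes midnight, after 10:00 PM → Regulatory License not required.
5. does not offer overnight accommodation; provides massage or bodywork services → Compliance Permit not required.
6. closes midnight, after 7:00 PM → Regulatory Permit required.
7. closes midnight, at/before 1:00 AM; employees 51 > 20; floor area 15,800 square feet < 16,900 square feet → Annual Permit not required.
8. floor area 15,800 square feet < 19,700 square feet → Large Premises Certificate not required.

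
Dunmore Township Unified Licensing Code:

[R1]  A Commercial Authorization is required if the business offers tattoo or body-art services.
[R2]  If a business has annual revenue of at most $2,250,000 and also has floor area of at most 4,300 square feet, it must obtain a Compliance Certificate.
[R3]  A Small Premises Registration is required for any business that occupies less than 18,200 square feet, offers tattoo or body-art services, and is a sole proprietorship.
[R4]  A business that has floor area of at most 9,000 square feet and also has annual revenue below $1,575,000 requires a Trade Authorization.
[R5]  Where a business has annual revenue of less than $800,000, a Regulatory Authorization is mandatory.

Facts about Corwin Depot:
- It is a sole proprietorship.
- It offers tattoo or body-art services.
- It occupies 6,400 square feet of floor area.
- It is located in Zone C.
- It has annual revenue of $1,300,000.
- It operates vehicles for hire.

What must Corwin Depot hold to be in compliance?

Commercial Authorization, Small Premises Registration, Trade Authorization

[R1] offers tattoo or body-art services → Commercial Authorization required.
[R2] revenue $1,300,000 ≤ $2,250,000; floor area 6,400 square feet > 4,300 square feet → Compliance Certificate not required.
[R3] floor area 6,400 square feet < 18,200 square feet; offers tattoo or body-art services; is a sole proprietorship → Small Premises Registration required.
[R4] floor area 6,400 square feet ≤ 9,000 square feet; revenue $1,300,000 < $1,575,000 → Trade Authorization required.
[R5] revenue $1,300,000 ≥ $800,000 → Regulatory Authorization not required.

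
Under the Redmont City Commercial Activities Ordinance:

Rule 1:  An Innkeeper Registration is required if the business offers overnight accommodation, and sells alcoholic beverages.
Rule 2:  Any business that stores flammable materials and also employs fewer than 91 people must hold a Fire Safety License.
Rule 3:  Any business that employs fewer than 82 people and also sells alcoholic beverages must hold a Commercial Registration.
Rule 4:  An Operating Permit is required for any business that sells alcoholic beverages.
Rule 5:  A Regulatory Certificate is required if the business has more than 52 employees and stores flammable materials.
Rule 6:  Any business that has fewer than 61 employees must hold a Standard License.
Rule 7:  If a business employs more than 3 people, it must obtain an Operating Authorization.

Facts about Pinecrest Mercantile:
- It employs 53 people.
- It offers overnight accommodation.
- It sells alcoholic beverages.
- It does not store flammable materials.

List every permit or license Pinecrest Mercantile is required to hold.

Commercial Registration, Innkeeper Registration, Operating Authorization, Operating Permit, Standard License

Rule 1: offers overnight accommodation; sells alcoholic beverages → Innkeeper Registration required.
Rule 2: does not store flammable materials; employees 53 < 91 → Fire Safety License not required.
Rule 3: employees 53 < 82; sells alcoholic beverages → Commercial Registration required.
Rule 4: sells alcoholic beverages → Operating Permit required.
Rule 5: employees 53 > 52; does not store flammable materials → Regulatory Certificate not required.
Rule 6: employees 53 < 61 → Standard License required.
Rule 7: employees 53 > 3 → Operating Authorization required.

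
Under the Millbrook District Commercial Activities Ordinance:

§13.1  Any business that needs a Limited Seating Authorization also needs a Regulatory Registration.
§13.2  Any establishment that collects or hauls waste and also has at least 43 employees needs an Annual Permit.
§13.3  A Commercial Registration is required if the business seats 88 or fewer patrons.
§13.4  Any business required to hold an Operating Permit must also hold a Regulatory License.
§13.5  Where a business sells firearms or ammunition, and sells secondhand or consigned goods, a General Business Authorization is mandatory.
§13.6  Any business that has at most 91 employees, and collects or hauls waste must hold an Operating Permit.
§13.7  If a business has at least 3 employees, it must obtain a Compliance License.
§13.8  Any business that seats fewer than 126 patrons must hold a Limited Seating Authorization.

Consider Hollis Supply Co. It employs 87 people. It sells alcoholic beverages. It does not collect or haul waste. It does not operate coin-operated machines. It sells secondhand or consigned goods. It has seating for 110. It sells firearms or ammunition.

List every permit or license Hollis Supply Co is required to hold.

Compliance License, General Business Authorization, Limited Seating Authorization, Regulatory Registration

§13.1 Limited Seating Authorization is required → Regulatory Registration also required.
§13.2 does not collect or haul waste; employees 87 ≥ 43 → Annual Permit not required.
§13.3 seating 110 > 88 → Commercial Registration not required.
§13.4 Operating Permit is not required → no effect.
§13.5 sells firearms or ammunition; sells secondhand or consigned goods → General Business Authorization required.
§13.6 employees 87 ≤ 91; does not collect or haul waste → Operating Permit not required.
§13.7 employees 87 ≥ 3 → Compliance License required.
§13.8 seating 110 < 126 → Limited Seating Authorization required.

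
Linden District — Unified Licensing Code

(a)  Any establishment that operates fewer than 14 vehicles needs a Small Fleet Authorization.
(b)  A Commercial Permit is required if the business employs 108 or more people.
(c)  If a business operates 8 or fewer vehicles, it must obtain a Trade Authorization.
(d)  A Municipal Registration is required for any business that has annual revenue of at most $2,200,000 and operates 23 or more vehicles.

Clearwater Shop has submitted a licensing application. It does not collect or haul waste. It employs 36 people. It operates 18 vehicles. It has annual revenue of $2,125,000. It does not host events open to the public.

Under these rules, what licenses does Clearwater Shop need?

(a) vehicles 18 ≥ 14 → Small Fleet Authorization not required.
(b) employees 36 < 108 → Commercial Permit not required.
(c) vehicles 18 > 8 → Trade Authorization not required.
(d) revenue $2,125,000 ≤ $2,200,000; vehicles 18 < 23 → Municipal Registration not required.

None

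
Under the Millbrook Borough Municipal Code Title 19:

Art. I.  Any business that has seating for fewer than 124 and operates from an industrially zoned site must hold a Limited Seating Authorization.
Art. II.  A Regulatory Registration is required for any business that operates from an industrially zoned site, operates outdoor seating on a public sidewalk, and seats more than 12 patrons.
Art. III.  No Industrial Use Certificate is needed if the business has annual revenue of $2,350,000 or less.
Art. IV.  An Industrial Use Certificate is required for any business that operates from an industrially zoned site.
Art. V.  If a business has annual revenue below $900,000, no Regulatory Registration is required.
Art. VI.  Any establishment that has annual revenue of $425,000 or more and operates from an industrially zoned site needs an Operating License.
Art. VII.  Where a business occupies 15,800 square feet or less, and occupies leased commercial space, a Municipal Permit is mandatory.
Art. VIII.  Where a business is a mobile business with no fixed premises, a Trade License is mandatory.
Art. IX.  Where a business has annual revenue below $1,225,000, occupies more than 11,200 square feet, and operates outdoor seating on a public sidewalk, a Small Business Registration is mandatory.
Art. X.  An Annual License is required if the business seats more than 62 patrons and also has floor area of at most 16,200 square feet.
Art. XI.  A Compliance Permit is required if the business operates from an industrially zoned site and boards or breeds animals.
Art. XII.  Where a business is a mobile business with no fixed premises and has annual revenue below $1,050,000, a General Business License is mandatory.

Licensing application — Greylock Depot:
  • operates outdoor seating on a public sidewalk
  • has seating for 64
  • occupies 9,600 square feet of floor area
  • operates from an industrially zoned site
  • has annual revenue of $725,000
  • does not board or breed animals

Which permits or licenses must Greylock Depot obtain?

Annual License, Limited Seating Authorization, Operating License

Art. I. seating 64 < 124; operates from an industrially zoned site → Limited Seating Authorization required.
Art. II. operates from an industrially zoned site; operates outdoor seating on a public sidewalk; seating 64 > 12 → Regulatory Registration required.
Art. III. revenue $725,000 ≤ $2,350,000 → exempt from Industrial Use Certificate.
Art. IV. operates from an industrially zoned site → Industrial Use Certificate required.
Art. V. revenue $725,000 < $900,000 → exempt from Regulatory Registration.
Art. VI. revenue $725,000 ≥ $425,000; operates from an industrially zoned site → Operating License required.
Art. VII. floor area 9,600 square feet ≤ 15,800 square feet; operates from an industrially zoned site (not: occupies leased commercial space) → Municipal Permit not required.
Art. VIII. operates from an industrially zoned site (not: is a mobile business with no fixed premises) → Trade License not required.
Art. IX. revenue $725,000 < $1,225,000; floor area 9,600 square feet ≤ 11,200 square feet; operates outdoor seating on a public sidewalk → Small Business Registration not required.
Art. X. seating 64 > 62; floor area 9,600 square feet ≤ 16,200 square feet → Annual License required.
Art. XI. operates from an industrially zoned site; does not board or breed animals → Compliance Permit not required.
Art. XII. operates from an industrially zoned site (not: is a mobile business with no fixed premises); revenue $725,000 < $1,050,000 → General Business License not required.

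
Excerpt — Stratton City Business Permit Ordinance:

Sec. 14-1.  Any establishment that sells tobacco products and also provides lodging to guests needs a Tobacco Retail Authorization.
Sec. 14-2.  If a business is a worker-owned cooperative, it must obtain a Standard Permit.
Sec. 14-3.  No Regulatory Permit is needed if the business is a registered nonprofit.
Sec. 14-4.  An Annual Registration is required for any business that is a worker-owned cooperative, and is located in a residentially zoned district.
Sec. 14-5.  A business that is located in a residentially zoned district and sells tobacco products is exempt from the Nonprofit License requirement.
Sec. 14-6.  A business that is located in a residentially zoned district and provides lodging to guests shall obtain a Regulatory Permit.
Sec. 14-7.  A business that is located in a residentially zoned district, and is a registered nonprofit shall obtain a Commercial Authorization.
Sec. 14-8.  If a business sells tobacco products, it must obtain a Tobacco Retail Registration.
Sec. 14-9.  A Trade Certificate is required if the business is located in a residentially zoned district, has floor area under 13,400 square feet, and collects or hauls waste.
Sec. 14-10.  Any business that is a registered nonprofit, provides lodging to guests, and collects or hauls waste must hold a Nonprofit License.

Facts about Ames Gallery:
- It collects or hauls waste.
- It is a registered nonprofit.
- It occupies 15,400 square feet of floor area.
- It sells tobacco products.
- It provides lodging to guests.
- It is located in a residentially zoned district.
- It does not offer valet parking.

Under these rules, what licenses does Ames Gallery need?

Sec. 14-1. sells tobacco products; provides lodging to guests → Tobacco Retail Authorization required.
Sec. 14-2. is a registered nonprofit (not: is a worker-owned cooperative) → Standard Permit not required.
Sec. 14-3. is a registered nonprofit → exempt from Regulatory Permit.
Sec. 14-4. is a registered nonprofit (not: is a worker-owned cooperative); is located in a residentially zoned district → Annual Registration not required.
Sec. 14-5. is located in a residentially zoned district; sells tobacco products → exempt from Nonprofit License.
Sec. 14-6. is located in a residentially zoned district; provides lodging to guests → Regulatory Permit required.
Sec. 14-7. is located in a residentially zoned district; is a registered nonprofit → Commercial Authorization required.
Sec. 14-8. sells tobacco products → Tobacco Retail Registration required.
Sec. 14-9. is located in a residentially zoned district; floor area 15,400 square feet ≥ 13,400 square feet; collects or hauls waste → Trade Certificate not required.
Sec. 14-10. is a registered nonprofit; provides lodging to guests; collects or hauls waste → Nonprofit License required.

Commercial Authorization, Tobacco Retail Authorization, Tobacco Retail Registration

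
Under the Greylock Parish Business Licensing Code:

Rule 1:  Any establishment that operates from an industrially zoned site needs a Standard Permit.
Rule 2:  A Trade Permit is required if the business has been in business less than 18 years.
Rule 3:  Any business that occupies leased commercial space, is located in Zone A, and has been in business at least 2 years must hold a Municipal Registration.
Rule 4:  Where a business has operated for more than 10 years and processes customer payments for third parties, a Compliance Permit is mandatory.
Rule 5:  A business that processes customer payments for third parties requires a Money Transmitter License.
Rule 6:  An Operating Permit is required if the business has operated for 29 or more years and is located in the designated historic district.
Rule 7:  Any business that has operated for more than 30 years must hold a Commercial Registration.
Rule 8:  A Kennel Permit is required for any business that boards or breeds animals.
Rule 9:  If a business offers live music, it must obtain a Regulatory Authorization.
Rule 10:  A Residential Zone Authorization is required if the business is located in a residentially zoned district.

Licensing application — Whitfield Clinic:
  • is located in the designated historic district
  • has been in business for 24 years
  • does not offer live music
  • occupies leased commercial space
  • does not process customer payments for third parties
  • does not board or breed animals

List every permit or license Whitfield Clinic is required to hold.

Rule 1: occupies leased commercial space (not: operates from an industrially zoned site) → Standard Permit not required.
Rule 2: years in business 24 ≥ 18 → Trade Permit not required.
Rule 3: occupies leased commercial space; is located in the designated historic district (not: is located in Zone A); years in business 24 ≥ 2 → Municipal Registration not required.
Rule 4: years in business 24 > 10; does not process customer payments for third parties → Compliance Permit not required.
Rule 5: does not process customer payments for third parties → Money Transmitter License not required.
Rule 6: years in business 24 < 29; is located in the designated historic district → Operating Permit not required.
Rule 7: years in business 24 ≤ 30 → Commercial Registration not required.
Rule 8: does not board or breed animals → Kennel Permit not required.
Rule 9: does not offer live music → Regulatory Authorization not required.
Rule 10: is located in the designated historic district (not: is located in a residentially zoned district) → Residential Zone Authorization not required.

None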